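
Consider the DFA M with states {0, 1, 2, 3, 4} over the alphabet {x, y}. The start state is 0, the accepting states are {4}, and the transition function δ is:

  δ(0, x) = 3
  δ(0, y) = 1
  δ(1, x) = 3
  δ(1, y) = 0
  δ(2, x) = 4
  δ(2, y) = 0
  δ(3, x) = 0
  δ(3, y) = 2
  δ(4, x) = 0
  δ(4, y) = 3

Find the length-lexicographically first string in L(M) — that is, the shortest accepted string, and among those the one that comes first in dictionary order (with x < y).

xyx

A breadth-first search from 0 reaches an accepting state first via the path 0 → 3 → 2 → 4 on input xyx.
No string of length < 3 is accepted (BFS exhausts all shorter strings without reaching an accepting state), and xyx is the lexicographically least accepting string of length 3.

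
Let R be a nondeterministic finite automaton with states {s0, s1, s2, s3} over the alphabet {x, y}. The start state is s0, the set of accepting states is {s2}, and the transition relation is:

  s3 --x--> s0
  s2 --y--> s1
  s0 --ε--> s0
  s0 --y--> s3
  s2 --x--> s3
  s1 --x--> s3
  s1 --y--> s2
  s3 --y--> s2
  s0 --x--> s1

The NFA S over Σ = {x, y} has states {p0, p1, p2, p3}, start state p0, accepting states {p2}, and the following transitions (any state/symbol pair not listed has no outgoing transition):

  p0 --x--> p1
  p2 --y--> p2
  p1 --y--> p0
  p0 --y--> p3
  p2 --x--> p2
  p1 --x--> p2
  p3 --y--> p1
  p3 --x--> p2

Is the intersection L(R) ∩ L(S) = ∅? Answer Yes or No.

The string xxy is accepted by both R and S.
Hence L(R) ∩ L(S) ≠ ∅.

No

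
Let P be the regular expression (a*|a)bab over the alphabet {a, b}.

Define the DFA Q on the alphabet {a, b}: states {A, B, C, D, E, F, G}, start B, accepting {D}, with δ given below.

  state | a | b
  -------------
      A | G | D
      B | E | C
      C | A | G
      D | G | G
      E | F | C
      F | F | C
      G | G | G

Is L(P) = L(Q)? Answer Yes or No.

Yes

Converting the expression P to a DFA (subset construction, then merging equivalent states) gives the minimal DFA with states {p0, p1, p2, p3, p4}, start state p0, accepting states {p4} and transitions p0: a→p0, b→p1; p1: a→p2, b→p3; p2: a→p3, b→p4; p3: a→p3, b→p3; p4: a→p3, b→p3.
Exploring the product automaton P × Q from the start pair (p0, B), following both machines on each input symbol, reaches 7 state pairs: (p0, B), (p0, E), (p1, C), (p0, F), (p2, A), (p3, G), (p4, D).
P accepts in {p4} and Q accepts in {D}. In every reachable pair the two components are either both accepting — (p4, D) — or both non-accepting, so no string is accepted by exactly one of the machines: L(P) \ L(Q) and L(Q) \ L(P) are both empty.
Hence every string is accepted by P iff it is accepted by Q, and the two languages coincide.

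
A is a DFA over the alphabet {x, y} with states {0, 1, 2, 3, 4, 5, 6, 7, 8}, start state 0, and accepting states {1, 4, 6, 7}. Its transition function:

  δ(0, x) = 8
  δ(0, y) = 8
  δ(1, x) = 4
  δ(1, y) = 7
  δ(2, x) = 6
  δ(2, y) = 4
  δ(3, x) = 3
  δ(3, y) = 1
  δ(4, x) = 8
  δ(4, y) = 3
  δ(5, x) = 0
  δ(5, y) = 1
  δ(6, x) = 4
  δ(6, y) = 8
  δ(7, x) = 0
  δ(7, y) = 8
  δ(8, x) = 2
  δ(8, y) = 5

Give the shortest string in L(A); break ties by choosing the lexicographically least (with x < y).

xxx

A breadth-first search from 0 reaches an accepting state first via the path 0 → 8 → 2 → 6 on input xxx.
No string of length < 3 is accepted (BFS exhausts all shorter strings without reaching an accepting state), and xxx is the lexicographically least accepting string of length 3.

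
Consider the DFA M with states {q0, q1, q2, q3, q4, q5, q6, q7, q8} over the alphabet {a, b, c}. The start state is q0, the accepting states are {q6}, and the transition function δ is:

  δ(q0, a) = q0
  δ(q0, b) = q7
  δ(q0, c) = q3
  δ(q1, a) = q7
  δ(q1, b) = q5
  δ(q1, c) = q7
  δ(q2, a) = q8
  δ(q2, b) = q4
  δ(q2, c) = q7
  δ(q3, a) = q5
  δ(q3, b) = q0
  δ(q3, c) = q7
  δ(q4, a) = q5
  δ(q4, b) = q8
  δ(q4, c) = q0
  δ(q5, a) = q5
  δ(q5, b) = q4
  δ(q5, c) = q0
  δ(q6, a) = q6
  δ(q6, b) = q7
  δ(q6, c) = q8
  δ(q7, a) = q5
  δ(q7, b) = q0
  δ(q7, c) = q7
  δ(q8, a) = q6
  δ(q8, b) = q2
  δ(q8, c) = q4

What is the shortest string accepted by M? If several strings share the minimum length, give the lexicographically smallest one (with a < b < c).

A breadth-first search from q0 reaches an accepting state first via the path q0 → q7 → q5 → q4 → q8 → q6 on input babba.
No string of length < 5 is accepted (BFS exhausts all shorter strings without reaching an accepting state), and babba is the lexicographically least accepting string of length 5.

babba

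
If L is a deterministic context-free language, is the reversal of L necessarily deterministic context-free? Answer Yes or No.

No

L = {c bⁿaⁿ : n≥0} ∪ {d b²ⁿaⁿ : n≥0} is a DCFL: the first symbol tells a deterministic PDA whether to pop one or two b's per a. Its reversal Lᴿ = {aⁿbⁿ c : n≥0} ∪ {aⁿb²ⁿ d : n≥0} is not. DCFLs are closed under right quotient by regular languages, and Lᴿ/{c, d} = {aⁿbⁿ : n≥0} ∪ {aⁿb²ⁿ : n≥0} — the standard context-free language accepted by no deterministic PDA (intuitively the machine would have to commit to a b-to-a ratio before the distinguishing marker arrives; formally, a DPDA for it would have a single run on aⁿb²ⁿ, accepting after the prefix aⁿbⁿ and accepting again after n more b's; an ordinary PDA that simulates it on a's and b's and, at any moment when it is accepting, may switch to reading only a fresh letter e while feeding each e to the simulation as a b, would accept aⁱbʲeᵏ (k≥1) exactly when both aⁱbʲ and aⁱbʲ⁺ᵏ are in the language, i.e. its language intersected with the regular set a*b*e⁺ would be exactly {aⁿbⁿeⁿ : n≥1} — impossible, since context-free languages are closed under intersection with regular sets and {aⁿbⁿeⁿ} is not context-free). So Lᴿ cannot be a DCFL.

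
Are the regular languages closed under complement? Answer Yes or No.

Yes

Take a complete DFA for L and swap accepting and non-accepting states; the resulting DFA accepts exactly Σ* \ L.
So the regular languages are closed under complement.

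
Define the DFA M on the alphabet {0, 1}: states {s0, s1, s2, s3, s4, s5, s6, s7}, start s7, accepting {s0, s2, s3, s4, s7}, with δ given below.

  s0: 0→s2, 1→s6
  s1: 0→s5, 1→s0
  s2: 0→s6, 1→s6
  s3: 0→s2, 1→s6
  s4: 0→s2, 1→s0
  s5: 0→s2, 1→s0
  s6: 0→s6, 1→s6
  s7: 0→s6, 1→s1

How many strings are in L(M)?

The useful subgraph on states {s0, s1, s2, s5, s7} is acyclic, so L(M) is finite; the longest accepting path visits 5 useful states, giving maximum string length 4.
Counting accepting paths from s7 by length: 1 of length 0, 1 of length 2, 3 of length 3, 1 of length 4. Total 6.

6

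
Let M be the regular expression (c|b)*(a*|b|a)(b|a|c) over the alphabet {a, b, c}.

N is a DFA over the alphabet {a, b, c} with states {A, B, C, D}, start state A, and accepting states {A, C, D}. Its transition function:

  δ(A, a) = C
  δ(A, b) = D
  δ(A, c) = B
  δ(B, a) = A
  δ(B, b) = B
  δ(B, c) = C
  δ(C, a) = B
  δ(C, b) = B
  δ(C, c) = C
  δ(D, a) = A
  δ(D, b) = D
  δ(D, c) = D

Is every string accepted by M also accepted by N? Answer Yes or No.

No

The string c is in L(M) but not in L(N).
So L(M) ⊄ L(N).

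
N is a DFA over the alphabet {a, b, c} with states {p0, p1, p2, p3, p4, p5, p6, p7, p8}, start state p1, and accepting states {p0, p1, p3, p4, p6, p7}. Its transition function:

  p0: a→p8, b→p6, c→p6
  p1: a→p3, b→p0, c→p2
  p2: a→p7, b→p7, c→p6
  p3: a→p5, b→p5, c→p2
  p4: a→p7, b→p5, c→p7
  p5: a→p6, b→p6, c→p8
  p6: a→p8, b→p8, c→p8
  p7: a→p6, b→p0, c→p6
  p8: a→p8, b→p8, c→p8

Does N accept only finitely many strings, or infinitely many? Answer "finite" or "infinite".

finite

The useful states (reachable from p1 and able to reach an accepting state) are {p0, p1, p2, p3, p5, p6, p7}.
Restricted to these states the transition graph has no cycle, so every accepting path has bounded length and L is finite.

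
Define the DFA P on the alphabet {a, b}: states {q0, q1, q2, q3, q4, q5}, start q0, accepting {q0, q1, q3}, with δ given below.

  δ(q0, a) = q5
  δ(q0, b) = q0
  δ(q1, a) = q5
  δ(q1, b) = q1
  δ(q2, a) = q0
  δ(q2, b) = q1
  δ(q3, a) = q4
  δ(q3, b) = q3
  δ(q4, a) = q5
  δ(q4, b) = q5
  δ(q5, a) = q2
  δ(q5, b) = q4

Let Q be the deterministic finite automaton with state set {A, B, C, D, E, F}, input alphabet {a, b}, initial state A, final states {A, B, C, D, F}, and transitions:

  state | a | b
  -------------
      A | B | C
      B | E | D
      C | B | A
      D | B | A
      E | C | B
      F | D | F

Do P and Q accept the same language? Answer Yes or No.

No

The string abbaa is accepted by P but rejected by Q.
So L(P) ≠ L(Q).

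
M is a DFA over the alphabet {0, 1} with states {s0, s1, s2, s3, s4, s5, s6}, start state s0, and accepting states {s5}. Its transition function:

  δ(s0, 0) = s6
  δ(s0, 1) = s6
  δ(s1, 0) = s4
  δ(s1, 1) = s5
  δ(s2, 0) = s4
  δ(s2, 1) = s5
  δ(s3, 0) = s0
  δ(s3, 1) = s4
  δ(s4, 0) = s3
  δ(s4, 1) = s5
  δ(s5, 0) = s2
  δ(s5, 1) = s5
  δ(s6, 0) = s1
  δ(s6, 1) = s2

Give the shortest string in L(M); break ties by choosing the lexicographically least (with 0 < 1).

A breadth-first search from s0 reaches an accepting state first via the path s0 → s6 → s1 → s5 on input 001.
No string of length < 3 is accepted (BFS exhausts all shorter strings without reaching an accepting state), and 001 is the lexicographically least accepting string of length 3.

001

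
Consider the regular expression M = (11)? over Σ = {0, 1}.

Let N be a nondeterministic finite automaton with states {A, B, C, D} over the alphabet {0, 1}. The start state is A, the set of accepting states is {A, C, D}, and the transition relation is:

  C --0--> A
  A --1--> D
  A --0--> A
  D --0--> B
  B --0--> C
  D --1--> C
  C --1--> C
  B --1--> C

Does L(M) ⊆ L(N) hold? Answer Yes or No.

Yes

Converting the expression M to a DFA (subset construction, then merging equivalent states) gives the minimal DFA with states {m0, m1, m2, m3}, start state m0, accepting states {m0, m3} and transitions m0: 0→m1, 1→m2; m1: 0→m1, 1→m1; m2: 0→m1, 1→m3; m3: 0→m1, 1→m1.
Exploring the product automaton M × N from the start pair (m0, A), following both machines on each input symbol, reaches 7 state pairs: (m0, A), (m1, A), (m2, D), (m1, D), (m1, B), (m3, C), (m1, C).
M accepts in {m0, m3} and N accepts in {A, C, D}. The reachable pairs whose M-component is accepting are (m0, A), (m3, C); in each of them the N-component is accepting too, so the product for L(M) \ L(N) (M-component accepting, N-component rejecting) has no reachable accepting pair and the difference is empty.
Hence every string in L(M) is also in L(N).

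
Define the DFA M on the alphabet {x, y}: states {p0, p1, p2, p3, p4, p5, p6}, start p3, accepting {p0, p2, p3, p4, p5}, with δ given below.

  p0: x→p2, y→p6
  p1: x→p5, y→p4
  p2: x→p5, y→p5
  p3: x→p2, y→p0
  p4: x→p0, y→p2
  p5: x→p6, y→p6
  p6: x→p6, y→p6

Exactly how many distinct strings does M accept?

The useful subgraph on states {p0, p2, p3, p5} is acyclic, so L(M) is finite; the longest accepting path visits 4 useful states, giving maximum string length 3.
Counting accepting paths from p3 by length: 1 of length 0, 2 of length 1, 3 of length 2, 2 of length 3. Total 8.

8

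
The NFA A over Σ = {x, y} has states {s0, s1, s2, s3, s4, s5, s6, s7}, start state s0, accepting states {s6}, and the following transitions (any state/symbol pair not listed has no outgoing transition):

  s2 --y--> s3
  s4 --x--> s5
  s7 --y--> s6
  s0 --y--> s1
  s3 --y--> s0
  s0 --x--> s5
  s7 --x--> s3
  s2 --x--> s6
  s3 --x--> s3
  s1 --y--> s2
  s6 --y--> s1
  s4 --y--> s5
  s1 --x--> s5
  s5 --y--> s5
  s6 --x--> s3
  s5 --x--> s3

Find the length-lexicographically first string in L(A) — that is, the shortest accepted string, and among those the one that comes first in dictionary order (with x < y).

A breadth-first search from s0 reaches an accepting state first via the path s0 → s1 → s2 → s6 on input yyx.
No string of length < 3 is accepted (BFS exhausts all shorter strings without reaching an accepting state), and yyx is the lexicographically least accepting string of length 3.

yyx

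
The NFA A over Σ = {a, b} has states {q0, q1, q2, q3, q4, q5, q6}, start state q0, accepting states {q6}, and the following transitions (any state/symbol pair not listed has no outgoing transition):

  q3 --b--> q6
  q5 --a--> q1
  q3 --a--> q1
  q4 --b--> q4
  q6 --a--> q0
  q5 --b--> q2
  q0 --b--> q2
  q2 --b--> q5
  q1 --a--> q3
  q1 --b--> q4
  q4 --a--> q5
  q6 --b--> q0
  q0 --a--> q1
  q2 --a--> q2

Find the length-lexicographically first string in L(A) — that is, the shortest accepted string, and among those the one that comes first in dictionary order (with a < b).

aab

A breadth-first search from q0 reaches an accepting state first via the path q0 → q1 → q3 → q6 on input aab.
No string of length < 3 is accepted (BFS exhausts all shorter strings without reaching an accepting state), and aab is the lexicographically least accepting string of length 3.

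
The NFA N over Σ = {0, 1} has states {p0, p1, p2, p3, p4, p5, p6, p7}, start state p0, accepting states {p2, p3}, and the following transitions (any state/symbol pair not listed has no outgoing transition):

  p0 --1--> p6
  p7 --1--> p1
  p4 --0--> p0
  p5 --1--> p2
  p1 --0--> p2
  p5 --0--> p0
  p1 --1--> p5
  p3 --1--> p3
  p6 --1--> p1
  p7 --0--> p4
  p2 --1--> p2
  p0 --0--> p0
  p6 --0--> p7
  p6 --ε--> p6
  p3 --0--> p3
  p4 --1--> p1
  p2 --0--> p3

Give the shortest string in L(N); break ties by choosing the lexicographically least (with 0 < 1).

110

A breadth-first search from p0 reaches an accepting state first via the path p0 → p6 → p1 → p2 on input 110.
No string of length < 3 is accepted (BFS exhausts all shorter strings without reaching an accepting state), and 110 is the lexicographically least accepting string of length 3.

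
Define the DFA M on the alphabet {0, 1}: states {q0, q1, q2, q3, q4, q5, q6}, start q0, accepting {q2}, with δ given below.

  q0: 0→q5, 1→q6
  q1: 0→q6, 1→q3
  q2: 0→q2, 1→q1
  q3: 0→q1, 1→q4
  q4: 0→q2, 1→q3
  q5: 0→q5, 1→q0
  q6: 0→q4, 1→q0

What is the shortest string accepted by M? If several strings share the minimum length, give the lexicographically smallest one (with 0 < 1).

A breadth-first search from q0 reaches an accepting state first via the path q0 → q6 → q4 → q2 on input 100.
No string of length < 3 is accepted (BFS exhausts all shorter strings without reaching an accepting state), and 100 is the lexicographically least accepting string of length 3.

100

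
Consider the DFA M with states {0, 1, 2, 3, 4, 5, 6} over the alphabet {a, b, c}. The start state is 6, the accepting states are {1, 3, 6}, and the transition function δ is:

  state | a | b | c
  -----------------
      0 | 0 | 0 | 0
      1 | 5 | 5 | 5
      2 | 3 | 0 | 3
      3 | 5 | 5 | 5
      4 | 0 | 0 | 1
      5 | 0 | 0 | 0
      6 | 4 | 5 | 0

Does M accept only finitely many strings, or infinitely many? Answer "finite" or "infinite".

finite

The useful states (reachable from 6 and able to reach an accepting state) are {1, 4, 6}.
Restricted to these states the transition graph has no cycle, so every accepting path has bounded length and L is finite.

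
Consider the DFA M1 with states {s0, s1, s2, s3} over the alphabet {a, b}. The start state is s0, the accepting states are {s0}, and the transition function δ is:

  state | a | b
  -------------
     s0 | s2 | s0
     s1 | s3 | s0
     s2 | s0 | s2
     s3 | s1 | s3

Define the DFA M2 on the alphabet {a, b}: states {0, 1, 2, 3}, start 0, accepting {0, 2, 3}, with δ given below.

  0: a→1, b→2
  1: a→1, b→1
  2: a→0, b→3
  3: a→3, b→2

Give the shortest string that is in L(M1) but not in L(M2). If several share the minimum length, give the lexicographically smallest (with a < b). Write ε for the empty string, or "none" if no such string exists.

aa

The string aa is accepted by M1 but not by M2.
No shorter string lies in the difference, and aa is the lexicographically first length-2 string in L(M1) \ L(M2).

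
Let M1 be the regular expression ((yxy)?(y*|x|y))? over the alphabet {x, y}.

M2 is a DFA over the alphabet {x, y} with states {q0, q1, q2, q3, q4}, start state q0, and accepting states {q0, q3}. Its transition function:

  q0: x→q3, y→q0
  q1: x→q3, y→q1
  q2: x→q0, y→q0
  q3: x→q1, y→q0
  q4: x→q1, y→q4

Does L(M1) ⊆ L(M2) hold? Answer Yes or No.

Converting the expression M1 to a DFA (subset construction, then merging equivalent states) gives the minimal DFA with states {r0, r1, r2, r3, r4, r5, r6}, start state r0, accepting states {r0, r1, r2, r5, r6} and transitions r0: x→r1, y→r2; r1: x→r3, y→r3; r2: x→r4, y→r5; r3: x→r3, y→r3; r4: x→r3, y→r6; r5: x→r3, y→r5; r6: x→r1, y→r5.
Exploring the product automaton M1 × M2 from the start pair (r0, q0), following both machines on each input symbol, reaches 9 state pairs: (r0, q0), (r1, q3), (r2, q0), (r3, q1), (r3, q0), (r4, q3), (r5, q0), (r3, q3), (r6, q0).
M1 accepts in {r0, r1, r2, r5, r6} and M2 accepts in {q0, q3}. The reachable pairs whose M1-component is accepting are (r0, q0), (r1, q3), (r2, q0), (r5, q0), (r6, q0); in each of them the M2-component is accepting too, so the product for L(M1) \ L(M2) (M1-component accepting, M2-component rejecting) has no reachable accepting pair and the difference is empty.
Hence every string in L(M1) is also in L(M2).

Yes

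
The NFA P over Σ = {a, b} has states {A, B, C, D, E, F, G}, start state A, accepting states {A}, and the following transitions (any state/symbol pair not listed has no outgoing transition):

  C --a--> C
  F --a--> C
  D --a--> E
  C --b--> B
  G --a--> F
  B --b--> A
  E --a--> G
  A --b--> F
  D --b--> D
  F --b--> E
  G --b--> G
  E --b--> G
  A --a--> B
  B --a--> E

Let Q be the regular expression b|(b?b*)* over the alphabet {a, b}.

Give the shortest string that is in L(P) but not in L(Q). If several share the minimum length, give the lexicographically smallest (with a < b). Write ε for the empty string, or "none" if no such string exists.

ab

The string ab is accepted by P but not by Q.
No shorter string lies in the difference, and ab is the lexicographically first length-2 string in L(P) \ L(Q).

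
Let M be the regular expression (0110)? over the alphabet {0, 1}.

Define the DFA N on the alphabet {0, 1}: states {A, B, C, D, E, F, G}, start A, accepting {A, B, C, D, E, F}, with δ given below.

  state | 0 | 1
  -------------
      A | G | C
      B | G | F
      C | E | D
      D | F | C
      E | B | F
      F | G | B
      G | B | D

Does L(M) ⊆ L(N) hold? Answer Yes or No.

Converting the expression M to a DFA (subset construction, then merging equivalent states) gives the minimal DFA with states {m0, m1, m2, m3, m4, m5}, start state m0, accepting states {m0, m5} and transitions m0: 0→m1, 1→m2; m1: 0→m2, 1→m3; m2: 0→m2, 1→m2; m3: 0→m2, 1→m4; m4: 0→m5, 1→m2; m5: 0→m2, 1→m2.
Exploring the product automaton M × N from the start pair (m0, A), following both machines on each input symbol, reaches 11 state pairs: (m0, A), (m1, G), (m2, C), (m2, B), (m3, D), (m2, E), (m2, D), (m2, G), (m2, F), (m4, C), (m5, E).
M accepts in {m0, m5} and N accepts in {A, B, C, D, E, F}. The reachable pairs whose M-component is accepting are (m0, A), (m5, E); in each of them the N-component is accepting too, so the product for L(M) \ L(N) (M-component accepting, N-component rejecting) has no reachable accepting pair and the difference is empty.
Hence every string in L(M) is also in L(N).

Yes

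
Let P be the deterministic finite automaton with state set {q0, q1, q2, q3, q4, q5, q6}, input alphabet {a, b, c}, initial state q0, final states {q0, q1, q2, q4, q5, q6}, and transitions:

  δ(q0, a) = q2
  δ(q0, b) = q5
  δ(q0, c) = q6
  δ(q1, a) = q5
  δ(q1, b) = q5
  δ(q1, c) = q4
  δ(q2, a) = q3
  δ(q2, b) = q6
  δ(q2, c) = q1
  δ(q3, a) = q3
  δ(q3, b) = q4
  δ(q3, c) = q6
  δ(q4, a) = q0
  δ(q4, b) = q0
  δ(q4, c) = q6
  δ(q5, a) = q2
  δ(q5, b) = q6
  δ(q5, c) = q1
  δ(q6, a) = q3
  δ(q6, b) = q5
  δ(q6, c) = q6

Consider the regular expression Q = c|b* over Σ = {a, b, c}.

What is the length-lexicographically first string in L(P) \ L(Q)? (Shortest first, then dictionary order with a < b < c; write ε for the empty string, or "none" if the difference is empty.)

a

The string a is accepted by P but not by Q.
No shorter string lies in the difference, and a is the lexicographically first length-1 string in L(P) \ L(Q).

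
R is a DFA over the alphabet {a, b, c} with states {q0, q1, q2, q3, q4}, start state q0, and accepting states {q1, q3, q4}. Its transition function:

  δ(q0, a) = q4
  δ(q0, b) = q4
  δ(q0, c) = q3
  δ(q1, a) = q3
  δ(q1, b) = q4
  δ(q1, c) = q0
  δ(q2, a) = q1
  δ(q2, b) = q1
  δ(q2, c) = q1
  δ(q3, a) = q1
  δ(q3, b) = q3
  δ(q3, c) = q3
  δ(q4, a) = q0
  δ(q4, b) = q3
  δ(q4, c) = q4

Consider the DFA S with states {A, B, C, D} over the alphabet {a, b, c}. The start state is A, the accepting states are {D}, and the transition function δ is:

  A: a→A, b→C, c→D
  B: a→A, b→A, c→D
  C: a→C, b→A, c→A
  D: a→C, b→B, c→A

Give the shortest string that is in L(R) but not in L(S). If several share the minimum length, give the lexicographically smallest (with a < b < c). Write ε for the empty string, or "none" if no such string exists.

a

The string a is accepted by R but not by S.
No shorter string lies in the difference, and a is the lexicographically first length-1 string in L(R) \ L(S).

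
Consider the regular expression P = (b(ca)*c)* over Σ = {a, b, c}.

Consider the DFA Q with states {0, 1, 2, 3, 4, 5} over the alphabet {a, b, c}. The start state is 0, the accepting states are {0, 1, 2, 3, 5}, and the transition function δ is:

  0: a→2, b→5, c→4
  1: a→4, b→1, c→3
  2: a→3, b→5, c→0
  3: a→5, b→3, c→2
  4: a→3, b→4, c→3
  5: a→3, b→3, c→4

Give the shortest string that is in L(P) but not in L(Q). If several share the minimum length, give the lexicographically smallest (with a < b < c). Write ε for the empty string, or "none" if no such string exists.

bc

The string bc is accepted by P but not by Q.
No shorter string lies in the difference, and bc is the lexicographically first length-2 string in L(P) \ L(Q).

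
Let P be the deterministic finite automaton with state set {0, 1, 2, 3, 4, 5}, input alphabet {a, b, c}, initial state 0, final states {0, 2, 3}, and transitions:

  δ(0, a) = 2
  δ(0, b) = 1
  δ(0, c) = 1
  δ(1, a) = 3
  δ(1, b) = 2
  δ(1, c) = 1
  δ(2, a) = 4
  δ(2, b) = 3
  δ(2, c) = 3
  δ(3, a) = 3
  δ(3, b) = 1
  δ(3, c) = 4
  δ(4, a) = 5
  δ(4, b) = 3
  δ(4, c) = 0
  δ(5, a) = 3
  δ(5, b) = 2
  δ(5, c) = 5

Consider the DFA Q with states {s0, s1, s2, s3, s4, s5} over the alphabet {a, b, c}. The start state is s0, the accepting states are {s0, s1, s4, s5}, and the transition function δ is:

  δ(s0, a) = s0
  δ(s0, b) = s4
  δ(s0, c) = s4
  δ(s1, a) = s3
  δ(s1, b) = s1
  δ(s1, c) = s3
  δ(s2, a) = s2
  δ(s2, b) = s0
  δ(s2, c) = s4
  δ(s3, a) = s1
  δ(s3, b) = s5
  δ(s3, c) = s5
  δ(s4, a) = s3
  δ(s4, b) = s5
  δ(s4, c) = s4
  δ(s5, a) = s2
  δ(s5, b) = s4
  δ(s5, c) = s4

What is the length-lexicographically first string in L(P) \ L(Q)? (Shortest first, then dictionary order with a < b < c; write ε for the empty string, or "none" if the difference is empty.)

ba

The string ba is accepted by P but not by Q.
No shorter string lies in the difference, and ba is the lexicographically first length-2 string in L(P) \ L(Q).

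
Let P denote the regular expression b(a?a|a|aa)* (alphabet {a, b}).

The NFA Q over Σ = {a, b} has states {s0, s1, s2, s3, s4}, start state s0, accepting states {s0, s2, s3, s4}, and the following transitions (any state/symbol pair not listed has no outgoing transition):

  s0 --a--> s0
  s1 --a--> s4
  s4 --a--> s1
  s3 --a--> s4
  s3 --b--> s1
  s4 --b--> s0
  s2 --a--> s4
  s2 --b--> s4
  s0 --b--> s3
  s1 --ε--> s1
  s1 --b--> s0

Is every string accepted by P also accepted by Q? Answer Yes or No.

No

The string baa is in L(P) but not in L(Q).
So L(P) ⊄ L(Q).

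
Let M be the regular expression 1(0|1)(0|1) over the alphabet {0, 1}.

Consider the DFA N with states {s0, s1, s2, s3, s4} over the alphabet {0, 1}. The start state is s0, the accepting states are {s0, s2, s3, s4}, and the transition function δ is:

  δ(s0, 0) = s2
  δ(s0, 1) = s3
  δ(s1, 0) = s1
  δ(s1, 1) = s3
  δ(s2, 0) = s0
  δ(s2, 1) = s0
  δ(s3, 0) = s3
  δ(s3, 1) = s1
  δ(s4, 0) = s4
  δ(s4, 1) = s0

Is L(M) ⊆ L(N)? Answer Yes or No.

The string 101 is in L(M) but not in L(N).
So L(M) ⊄ L(N).

No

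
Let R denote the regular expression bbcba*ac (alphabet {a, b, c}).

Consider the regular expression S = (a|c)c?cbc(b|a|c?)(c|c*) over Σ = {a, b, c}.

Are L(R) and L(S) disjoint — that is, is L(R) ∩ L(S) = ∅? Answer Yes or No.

Converting the expression R to a DFA (subset construction, then merging equivalent states) gives the minimal DFA with states {r0, r1, r2, r3, r4, r5, r6, r7}, start state r0, accepting states {r7} and transitions r0: a→r1, b→r2, c→r1; r1: a→r1, b→r1, c→r1; r2: a→r1, b→r3, c→r1; r3: a→r1, b→r1, c→r4; r4: a→r1, b→r5, c→r1; r5: a→r6, b→r1, c→r1; r6: a→r6, b→r1, c→r7; r7: a→r1, b→r1, c→r1.
Converting the expression S to a DFA (subset construction, then merging equivalent states) gives the minimal DFA with states {s0, s1, s2, s3, s4, s5, s6, s7}, start state s0, accepting states {s6, s7} and transitions s0: a→s1, b→s2, c→s1; s1: a→s2, b→s2, c→s3; s2: a→s2, b→s2, c→s2; s3: a→s2, b→s4, c→s5; s4: a→s2, b→s2, c→s6; s5: a→s2, b→s4, c→s2; s6: a→s7, b→s7, c→s7; s7: a→s2, b→s2, c→s7.
Exploring the product automaton R × S from the start pair (r0, s0), following both machines on each input symbol, reaches 14 state pairs: (r0, s0), (r1, s1), (r2, s2), (r1, s2), (r1, s3), (r3, s2), (r1, s4), (r1, s5), (r4, s2), (r1, s6), (r5, s2), (r1, s7), (r6, s2), (r7, s2).
R accepts in {r7} and S accepts in {s6, s7}; no reachable pair has both components accepting, so no string drives both machines to acceptance simultaneously and L(R) ∩ L(S) = ∅.
So no string is accepted by both, and the intersection is empty.

Yes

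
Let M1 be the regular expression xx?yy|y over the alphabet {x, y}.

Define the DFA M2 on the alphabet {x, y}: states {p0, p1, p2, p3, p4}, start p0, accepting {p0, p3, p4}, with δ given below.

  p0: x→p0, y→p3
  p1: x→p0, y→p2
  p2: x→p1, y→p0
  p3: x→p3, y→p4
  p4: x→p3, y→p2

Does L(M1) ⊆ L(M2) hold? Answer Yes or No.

Converting the expression M1 to a DFA (subset construction, then merging equivalent states) gives the minimal DFA with states {r0, r1, r2, r3, r4, r5}, start state r0, accepting states {r2} and transitions r0: x→r1, y→r2; r1: x→r3, y→r4; r2: x→r5, y→r5; r3: x→r5, y→r4; r4: x→r5, y→r2; r5: x→r5, y→r5.
Exploring the product automaton M1 × M2 from the start pair (r0, p0), following both machines on each input symbol, reaches 11 state pairs: (r0, p0), (r1, p0), (r2, p3), (r3, p0), (r4, p3), (r5, p3), (r5, p4), (r5, p0), (r2, p4), (r5, p2), (r5, p1).
M1 accepts in {r2} and M2 accepts in {p0, p3, p4}. The reachable pairs whose M1-component is accepting are (r2, p3), (r2, p4); in each of them the M2-component is accepting too, so the product for L(M1) \ L(M2) (M1-component accepting, M2-component rejecting) has no reachable accepting pair and the difference is empty.
Hence every string in L(M1) is also in L(M2).

Yes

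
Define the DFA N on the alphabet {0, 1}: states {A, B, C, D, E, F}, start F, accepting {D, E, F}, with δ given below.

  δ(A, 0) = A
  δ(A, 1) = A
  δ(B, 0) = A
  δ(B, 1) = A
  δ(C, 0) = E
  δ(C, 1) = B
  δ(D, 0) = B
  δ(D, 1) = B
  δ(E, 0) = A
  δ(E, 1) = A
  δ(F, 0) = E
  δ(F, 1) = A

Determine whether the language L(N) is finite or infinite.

The useful states (reachable from F and able to reach an accepting state) are {E, F}.
Restricted to these states the transition graph has no cycle, so every accepting path has bounded length and L is finite.

finite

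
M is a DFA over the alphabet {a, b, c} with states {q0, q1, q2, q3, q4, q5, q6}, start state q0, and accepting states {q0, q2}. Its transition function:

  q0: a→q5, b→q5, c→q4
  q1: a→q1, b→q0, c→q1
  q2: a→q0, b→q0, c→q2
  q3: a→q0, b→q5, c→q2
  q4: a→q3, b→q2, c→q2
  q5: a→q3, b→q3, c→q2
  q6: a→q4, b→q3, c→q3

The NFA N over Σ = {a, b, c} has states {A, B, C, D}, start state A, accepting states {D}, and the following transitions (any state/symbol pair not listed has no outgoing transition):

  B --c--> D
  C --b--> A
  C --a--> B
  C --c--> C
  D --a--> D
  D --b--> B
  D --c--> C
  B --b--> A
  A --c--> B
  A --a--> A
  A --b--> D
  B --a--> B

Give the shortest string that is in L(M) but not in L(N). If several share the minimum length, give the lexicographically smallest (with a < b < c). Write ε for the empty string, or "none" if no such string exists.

ε

The empty string ε is accepted by M but not by N.
Since ε is the unique shortest string, it is the required witness.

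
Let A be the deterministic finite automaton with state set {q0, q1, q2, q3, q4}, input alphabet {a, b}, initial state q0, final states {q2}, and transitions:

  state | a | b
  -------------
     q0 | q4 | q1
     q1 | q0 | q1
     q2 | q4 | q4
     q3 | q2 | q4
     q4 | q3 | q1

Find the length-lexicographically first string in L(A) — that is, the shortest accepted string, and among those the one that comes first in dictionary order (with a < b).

A breadth-first search from q0 reaches an accepting state first via the path q0 → q4 → q3 → q2 on input aaa.
No string of length < 3 is accepted (BFS exhausts all shorter strings without reaching an accepting state), and aaa is the lexicographically least accepting string of length 3.

aaa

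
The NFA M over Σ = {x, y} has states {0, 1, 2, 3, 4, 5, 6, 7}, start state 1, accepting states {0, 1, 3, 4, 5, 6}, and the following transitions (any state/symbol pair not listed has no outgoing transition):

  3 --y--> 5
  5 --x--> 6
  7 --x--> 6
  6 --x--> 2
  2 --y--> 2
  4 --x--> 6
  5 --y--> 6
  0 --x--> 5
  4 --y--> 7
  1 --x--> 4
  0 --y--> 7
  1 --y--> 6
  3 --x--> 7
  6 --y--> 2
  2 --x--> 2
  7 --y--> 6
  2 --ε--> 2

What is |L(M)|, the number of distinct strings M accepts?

The useful subgraph on states {1, 4, 6, 7} is acyclic, so L(M) is finite; the longest accepting path visits 4 useful states, giving maximum string length 3.
Counting accepting paths from 1 by length: 1 of length 0, 2 of length 1, 1 of length 2, 2 of length 3. Total 6.

6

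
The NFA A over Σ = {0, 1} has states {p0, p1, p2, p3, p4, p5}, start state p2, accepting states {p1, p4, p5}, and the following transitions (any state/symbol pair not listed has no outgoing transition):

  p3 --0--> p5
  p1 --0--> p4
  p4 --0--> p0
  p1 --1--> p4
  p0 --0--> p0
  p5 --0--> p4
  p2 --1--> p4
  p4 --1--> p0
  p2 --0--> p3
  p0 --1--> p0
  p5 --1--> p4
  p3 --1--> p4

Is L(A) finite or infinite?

The useful states (reachable from p2 and able to reach an accepting state) are {p2, p3, p4, p5}.
Restricted to these states the transition graph has no cycle, so every accepting path has bounded length and L is finite.

finite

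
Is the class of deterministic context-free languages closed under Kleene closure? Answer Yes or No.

No

L = {c aⁿbⁿ : n≥0} ∪ {cc aⁿb²ⁿ : n≥0} is a DCFL (the number of leading c's fixes which ratio the DPDA checks), but L* is not. Every word of L starts with c, so in a factorisation of the string cc aⁱbʲ (i≥1) into words of L each factor begins at one of the two c's: either the whole string is a single word of L (forcing j = 2i), or it splits as c · (c aⁱbʲ) with c ∈ L (take n = 0) and c aⁱbʲ ∈ L (forcing j = i). Thus L* ∩ cca⁺b* = {cc aⁿbⁿ : n≥1} ∪ {cc aⁿb²ⁿ : n≥1}. A DPDA for L* would give one for this intersection with a regular set, and, started from its configuration after reading cc, one for {aⁿbⁿ : n≥1} ∪ {aⁿb²ⁿ : n≥1}, which no deterministic PDA accepts (a DPDA for it would have a single run on aⁿb²ⁿ, accepting after the prefix aⁿbⁿ and accepting again after n more b's; an ordinary PDA that simulates it on a's and b's and, at any moment when it is accepting, may switch to reading only a fresh letter d while feeding each d to the simulation as a b, would accept aⁱbʲdᵏ (k≥1) exactly when both aⁱbʲ and aⁱbʲ⁺ᵏ are in the language, i.e. its language intersected with the regular set a*b*d⁺ would be exactly {aⁿbⁿdⁿ : n≥1} — impossible, since context-free languages are closed under intersection with regular sets and {aⁿbⁿdⁿ} is not context-free). So L* is not a DCFL.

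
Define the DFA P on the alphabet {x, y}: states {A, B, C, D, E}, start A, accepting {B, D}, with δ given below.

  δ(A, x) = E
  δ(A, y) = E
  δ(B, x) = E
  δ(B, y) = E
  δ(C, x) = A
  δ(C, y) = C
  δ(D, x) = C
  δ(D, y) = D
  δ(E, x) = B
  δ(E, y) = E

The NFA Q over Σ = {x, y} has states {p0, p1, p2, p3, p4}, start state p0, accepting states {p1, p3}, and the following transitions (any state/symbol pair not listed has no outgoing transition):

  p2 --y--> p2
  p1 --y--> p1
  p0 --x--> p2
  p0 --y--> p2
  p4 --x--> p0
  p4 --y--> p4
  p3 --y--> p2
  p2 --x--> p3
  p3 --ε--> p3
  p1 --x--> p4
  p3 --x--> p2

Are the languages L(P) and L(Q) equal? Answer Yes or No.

Exploring the product automaton P × Q from the start pair (A, p0), following both machines on each input symbol, reaches 3 state pairs: (A, p0), (E, p2), (B, p3).
P accepts in {B, D} and Q accepts in {p1, p3}. In every reachable pair the two components are either both accepting — (B, p3) — or both non-accepting, so no string is accepted by exactly one of the machines: L(P) \ L(Q) and L(Q) \ L(P) are both empty.
Hence every string is accepted by P iff it is accepted by Q, and the two languages coincide.

Yes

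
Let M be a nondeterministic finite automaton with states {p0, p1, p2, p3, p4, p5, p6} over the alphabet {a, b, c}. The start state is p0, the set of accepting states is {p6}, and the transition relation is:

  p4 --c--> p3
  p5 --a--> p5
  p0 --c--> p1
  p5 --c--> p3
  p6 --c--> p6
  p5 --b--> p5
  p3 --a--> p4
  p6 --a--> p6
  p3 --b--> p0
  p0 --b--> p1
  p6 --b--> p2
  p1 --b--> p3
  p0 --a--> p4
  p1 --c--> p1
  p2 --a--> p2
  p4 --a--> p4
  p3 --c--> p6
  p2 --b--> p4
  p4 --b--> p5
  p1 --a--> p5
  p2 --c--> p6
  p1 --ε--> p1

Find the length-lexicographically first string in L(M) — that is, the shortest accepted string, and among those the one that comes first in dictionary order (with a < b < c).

acc

A breadth-first search from p0 reaches an accepting state first via the path p0 → p4 → p3 → p6 on input acc.
No string of length < 3 is accepted (BFS exhausts all shorter strings without reaching an accepting state), and acc is the lexicographically least accepting string of length 3.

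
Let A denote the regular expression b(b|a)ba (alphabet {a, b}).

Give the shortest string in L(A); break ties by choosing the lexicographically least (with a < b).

baba

By inspection of the expression, no string of length less than 4 matches, and baba is the lexicographically first match of length 4.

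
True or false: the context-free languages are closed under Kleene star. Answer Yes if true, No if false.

Yes

If S₁ is the start symbol of a grammar for L, the grammar with new start symbol S and productions S → S₁S | ε generates L*.
So the context-free languages are closed under Kleene star.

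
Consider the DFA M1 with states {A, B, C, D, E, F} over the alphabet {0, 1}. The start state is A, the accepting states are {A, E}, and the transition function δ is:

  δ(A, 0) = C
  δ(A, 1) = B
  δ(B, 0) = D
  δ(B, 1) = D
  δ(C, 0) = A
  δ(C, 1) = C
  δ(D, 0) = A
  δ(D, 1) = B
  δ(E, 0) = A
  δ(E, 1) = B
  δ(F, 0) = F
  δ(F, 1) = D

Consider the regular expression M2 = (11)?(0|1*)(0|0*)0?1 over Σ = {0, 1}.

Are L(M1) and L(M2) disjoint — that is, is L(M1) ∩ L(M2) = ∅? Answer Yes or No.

Converting the expression M2 to a DFA (subset construction, then merging equivalent states) gives the minimal DFA with states {r0, r1, r2, r3, r4}, start state r0, accepting states {r2, r3} and transitions r0: 0→r1, 1→r2; r1: 0→r1, 1→r3; r2: 0→r1, 1→r2; r3: 0→r4, 1→r4; r4: 0→r4, 1→r4.
Exploring the product automaton M1 × M2 from the start pair (A, r0), following both machines on each input symbol, reaches 12 state pairs: (A, r0), (C, r1), (B, r2), (A, r1), (C, r3), (D, r1), (D, r2), (B, r3), (A, r4), (C, r4), (D, r4), (B, r4).
M1 accepts in {A, E} and M2 accepts in {r2, r3}; no reachable pair has both components accepting, so no string drives both machines to acceptance simultaneously and L(M1) ∩ L(M2) = ∅.
So no string is accepted by both, and the intersection is empty.

Yes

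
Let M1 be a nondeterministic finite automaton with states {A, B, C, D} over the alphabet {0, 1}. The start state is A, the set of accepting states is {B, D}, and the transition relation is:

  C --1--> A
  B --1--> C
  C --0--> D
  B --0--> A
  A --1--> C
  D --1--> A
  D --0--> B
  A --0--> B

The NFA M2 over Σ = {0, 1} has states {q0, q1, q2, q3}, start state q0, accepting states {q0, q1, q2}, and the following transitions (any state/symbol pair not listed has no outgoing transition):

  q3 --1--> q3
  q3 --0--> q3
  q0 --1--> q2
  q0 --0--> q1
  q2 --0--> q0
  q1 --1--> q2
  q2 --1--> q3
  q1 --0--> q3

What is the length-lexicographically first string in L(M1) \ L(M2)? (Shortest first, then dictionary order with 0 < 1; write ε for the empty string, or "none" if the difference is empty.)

The string 000 is accepted by M1 but not by M2.
No shorter string lies in the difference, and 000 is the lexicographically first length-3 string in L(M1) \ L(M2).

000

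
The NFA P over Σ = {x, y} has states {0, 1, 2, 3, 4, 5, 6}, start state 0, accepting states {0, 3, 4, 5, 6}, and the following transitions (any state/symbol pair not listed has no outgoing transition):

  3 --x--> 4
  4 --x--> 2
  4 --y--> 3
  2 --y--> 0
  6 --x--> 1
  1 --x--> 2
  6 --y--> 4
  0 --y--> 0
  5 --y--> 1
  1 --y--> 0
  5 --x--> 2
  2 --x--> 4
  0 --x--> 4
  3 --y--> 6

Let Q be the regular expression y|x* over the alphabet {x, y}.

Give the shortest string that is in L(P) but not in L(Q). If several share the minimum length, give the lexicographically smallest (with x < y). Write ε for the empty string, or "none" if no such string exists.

The string xy is accepted by P but not by Q.
No shorter string lies in the difference, and xy is the lexicographically first length-2 string in L(P) \ L(Q).

xy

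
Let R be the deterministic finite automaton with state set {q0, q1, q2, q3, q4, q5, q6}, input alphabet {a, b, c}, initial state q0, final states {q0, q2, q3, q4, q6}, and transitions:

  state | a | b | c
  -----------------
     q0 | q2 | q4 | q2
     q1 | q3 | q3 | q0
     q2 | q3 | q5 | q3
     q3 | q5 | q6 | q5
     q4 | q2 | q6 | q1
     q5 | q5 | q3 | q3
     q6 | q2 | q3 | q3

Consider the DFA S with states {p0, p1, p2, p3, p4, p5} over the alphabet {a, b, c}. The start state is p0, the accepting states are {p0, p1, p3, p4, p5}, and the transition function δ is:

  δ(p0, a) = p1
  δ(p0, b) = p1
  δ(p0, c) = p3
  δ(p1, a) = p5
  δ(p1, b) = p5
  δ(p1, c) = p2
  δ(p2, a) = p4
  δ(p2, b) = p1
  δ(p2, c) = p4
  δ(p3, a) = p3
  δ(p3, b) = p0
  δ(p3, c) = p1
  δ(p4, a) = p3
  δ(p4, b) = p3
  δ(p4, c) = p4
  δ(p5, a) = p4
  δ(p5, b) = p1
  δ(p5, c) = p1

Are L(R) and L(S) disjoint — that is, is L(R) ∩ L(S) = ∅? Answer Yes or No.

The empty string ε is accepted by both R and S.
Hence L(R) ∩ L(S) ≠ ∅.

No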